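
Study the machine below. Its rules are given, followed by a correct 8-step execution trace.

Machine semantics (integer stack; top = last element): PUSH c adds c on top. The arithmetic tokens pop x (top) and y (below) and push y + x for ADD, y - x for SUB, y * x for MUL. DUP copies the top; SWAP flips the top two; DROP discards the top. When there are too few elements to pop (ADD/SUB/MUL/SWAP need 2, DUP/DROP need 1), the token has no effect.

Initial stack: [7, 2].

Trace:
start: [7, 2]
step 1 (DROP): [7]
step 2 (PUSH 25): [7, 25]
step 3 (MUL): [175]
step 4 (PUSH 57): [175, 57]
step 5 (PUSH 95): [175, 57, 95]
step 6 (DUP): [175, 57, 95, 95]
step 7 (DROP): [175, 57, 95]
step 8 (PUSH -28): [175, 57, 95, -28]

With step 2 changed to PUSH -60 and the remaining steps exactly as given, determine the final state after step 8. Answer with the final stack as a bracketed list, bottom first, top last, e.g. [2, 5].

[-420, 57, 95, -28]

(re-executing from step 2 with the substitution; state before step 2: [7])
step 2 (PUSH -60): [7, -60]
step 3 (MUL): [-420]
step 4 (PUSH 57): [-420, 57]
step 5 (PUSH 95): [-420, 57, 95]
step 6 (DUP): [-420, 57, 95, 95]
step 7 (DROP): [-420, 57, 95]
step 8 (PUSH -28): [-420, 57, 95, -28]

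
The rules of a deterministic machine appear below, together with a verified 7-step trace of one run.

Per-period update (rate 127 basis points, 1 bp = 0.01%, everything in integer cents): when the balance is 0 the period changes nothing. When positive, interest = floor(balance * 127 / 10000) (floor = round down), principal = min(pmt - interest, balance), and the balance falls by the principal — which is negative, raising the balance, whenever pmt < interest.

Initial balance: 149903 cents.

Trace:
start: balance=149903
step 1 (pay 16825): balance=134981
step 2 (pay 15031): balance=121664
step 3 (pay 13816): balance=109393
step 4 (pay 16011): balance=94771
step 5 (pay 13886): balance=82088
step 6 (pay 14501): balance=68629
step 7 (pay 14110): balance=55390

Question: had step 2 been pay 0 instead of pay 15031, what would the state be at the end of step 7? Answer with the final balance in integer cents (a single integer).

71400

(re-executing from step 2 with the substitution; state before step 2: balance=134981)
step 2 (pay 0): balance=136695
step 3 (pay 13816): balance=124615
step 4 (pay 16011): balance=110186
step 5 (pay 13886): balance=97699
step 6 (pay 14501): balance=84438
step 7 (pay 14110): balance=71400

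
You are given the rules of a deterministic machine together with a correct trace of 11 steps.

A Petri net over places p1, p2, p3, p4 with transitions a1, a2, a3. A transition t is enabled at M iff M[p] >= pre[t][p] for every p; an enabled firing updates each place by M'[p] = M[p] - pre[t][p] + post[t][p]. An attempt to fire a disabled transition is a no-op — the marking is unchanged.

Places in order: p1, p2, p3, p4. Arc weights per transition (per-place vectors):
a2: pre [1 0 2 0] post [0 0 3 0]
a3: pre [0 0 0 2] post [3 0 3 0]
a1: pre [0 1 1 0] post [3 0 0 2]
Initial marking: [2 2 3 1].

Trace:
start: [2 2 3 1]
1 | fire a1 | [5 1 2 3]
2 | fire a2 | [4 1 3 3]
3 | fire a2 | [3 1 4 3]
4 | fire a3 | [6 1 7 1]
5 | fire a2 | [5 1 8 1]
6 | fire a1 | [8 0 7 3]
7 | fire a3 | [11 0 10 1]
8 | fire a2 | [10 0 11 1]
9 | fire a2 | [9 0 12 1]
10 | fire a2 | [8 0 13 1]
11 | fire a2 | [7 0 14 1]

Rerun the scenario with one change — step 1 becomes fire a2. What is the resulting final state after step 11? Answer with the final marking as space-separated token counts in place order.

(re-executing from step 1 with the substitution; state before step 1: [2 2 3 1])
1 | fire a2 | [1 2 4 1]
2 | fire a2 | [0 2 5 1]
3 | fire a2 | [0 2 5 1]
4 | fire a3 | [0 2 5 1]
5 | fire a2 | [0 2 5 1]
6 | fire a1 | [3 1 4 3]
7 | fire a3 | [6 1 7 1]
8 | fire a2 | [5 1 8 1]
9 | fire a2 | [4 1 9 1]
10 | fire a2 | [3 1 10 1]
11 | fire a2 | [2 1 11 1]

2 1 11 1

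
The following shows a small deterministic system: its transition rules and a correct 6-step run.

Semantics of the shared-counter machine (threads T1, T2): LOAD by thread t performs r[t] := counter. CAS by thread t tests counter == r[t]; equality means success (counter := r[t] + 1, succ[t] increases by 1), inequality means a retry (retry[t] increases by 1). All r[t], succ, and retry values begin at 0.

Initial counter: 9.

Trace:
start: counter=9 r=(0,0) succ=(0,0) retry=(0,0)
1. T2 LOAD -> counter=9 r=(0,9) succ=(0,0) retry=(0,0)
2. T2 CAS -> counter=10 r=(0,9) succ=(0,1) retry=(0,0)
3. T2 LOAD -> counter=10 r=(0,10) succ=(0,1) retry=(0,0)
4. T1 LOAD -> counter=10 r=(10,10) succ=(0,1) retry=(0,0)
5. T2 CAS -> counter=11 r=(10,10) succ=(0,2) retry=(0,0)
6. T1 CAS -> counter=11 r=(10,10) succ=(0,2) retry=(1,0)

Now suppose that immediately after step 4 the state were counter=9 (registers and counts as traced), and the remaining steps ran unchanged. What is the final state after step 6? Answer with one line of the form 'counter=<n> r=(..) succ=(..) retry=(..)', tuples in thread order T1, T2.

counter=9 r=(10,10) succ=(0,1) retry=(1,1)

state after step 4 := counter=9 r=(10,10) succ=(0,1) retry=(0,0)
5. T2 CAS -> counter=9 r=(10,10) succ=(0,1) retry=(0,1)
6. T1 CAS -> counter=9 r=(10,10) succ=(0,1) retry=(1,1)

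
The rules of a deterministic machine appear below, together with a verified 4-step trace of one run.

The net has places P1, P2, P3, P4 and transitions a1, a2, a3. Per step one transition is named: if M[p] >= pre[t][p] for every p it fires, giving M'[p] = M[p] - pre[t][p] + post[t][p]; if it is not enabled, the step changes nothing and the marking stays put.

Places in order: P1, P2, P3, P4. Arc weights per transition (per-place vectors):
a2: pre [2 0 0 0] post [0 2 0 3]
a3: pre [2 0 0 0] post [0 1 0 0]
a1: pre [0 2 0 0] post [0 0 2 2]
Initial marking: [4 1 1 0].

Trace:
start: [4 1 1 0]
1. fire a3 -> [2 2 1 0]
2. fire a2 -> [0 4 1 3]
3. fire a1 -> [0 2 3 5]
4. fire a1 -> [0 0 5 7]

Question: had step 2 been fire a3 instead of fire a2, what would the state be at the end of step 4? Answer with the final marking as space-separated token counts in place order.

0 1 3 2

(re-executing from step 2 with the substitution; state before step 2: [2 2 1 0])
2. fire a3 -> [0 3 1 0]
3. fire a1 -> [0 1 3 2]
4. fire a1 -> [0 1 3 2]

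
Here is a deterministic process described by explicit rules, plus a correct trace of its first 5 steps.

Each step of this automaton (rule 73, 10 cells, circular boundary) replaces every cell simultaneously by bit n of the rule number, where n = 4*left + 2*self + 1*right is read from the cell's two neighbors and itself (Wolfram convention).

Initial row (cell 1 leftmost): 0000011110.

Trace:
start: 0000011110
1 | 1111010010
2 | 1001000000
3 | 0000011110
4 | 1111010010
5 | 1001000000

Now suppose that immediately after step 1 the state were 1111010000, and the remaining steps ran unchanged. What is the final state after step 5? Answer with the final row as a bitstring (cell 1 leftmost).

1001010110

state after step 1 := 1111010000
2 | 1001000110
3 | 0000010110
4 | 1111000110
5 | 1001010110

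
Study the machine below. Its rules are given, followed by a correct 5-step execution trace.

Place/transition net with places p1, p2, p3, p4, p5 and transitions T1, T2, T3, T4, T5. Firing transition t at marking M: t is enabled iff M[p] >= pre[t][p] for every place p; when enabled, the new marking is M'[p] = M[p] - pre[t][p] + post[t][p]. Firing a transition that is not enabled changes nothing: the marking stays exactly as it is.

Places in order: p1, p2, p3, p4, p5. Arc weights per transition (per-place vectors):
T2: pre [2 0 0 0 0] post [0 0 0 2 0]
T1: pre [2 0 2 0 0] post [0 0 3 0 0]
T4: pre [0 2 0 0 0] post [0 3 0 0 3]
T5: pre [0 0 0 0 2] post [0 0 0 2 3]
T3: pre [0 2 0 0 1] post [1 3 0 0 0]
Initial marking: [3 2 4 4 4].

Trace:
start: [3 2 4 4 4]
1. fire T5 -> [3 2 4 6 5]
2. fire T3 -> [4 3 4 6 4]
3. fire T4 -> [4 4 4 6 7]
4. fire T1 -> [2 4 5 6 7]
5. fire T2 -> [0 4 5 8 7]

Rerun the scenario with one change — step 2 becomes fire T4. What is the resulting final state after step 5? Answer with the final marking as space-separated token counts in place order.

(re-executing from step 2 with the substitution; state before step 2: [3 2 4 6 5])
2. fire T4 -> [3 3 4 6 8]
3. fire T4 -> [3 4 4 6 11]
4. fire T1 -> [1 4 5 6 11]
5. fire T2 -> [1 4 5 6 11]

1 4 5 6 11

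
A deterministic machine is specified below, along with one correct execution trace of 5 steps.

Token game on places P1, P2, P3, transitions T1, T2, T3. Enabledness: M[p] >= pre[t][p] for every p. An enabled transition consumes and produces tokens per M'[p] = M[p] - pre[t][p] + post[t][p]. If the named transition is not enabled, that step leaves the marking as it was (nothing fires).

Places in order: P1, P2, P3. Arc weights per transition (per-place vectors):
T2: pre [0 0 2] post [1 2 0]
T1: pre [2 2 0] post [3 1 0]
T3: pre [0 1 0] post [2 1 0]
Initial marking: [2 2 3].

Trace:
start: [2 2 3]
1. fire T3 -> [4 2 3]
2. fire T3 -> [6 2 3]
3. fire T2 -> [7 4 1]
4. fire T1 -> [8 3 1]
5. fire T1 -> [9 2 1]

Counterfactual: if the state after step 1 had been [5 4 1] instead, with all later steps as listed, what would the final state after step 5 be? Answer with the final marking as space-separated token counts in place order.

state after step 1 := [5 4 1]
2. fire T3 -> [7 4 1]
3. fire T2 -> [7 4 1]
4. fire T1 -> [8 3 1]
5. fire T1 -> [9 2 1]

9 2 1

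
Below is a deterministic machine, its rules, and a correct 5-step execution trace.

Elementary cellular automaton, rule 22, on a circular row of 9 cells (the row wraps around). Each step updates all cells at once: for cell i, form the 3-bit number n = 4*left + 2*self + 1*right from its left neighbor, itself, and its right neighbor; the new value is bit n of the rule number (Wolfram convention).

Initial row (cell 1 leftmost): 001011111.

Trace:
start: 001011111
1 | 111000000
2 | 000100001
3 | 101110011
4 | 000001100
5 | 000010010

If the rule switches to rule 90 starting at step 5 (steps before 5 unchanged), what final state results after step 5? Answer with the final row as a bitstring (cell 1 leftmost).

000011110

(re-executing step 5 under rule 90; state before step 5: 000001100)
5 | 000011110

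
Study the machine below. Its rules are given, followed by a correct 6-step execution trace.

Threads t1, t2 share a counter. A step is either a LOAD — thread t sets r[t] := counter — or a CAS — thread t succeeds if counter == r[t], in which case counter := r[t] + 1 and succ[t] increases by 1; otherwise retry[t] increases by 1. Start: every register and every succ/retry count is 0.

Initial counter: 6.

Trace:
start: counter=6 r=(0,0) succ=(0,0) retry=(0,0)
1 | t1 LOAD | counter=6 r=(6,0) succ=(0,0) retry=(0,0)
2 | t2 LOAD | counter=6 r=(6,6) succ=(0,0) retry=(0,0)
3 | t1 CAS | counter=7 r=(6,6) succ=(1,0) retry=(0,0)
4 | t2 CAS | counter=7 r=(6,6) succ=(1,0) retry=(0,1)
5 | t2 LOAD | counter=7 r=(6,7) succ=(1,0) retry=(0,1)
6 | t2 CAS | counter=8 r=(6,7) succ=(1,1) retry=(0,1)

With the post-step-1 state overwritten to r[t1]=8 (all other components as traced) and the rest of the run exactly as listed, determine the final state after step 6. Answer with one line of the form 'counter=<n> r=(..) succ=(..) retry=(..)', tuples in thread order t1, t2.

state after step 1 := counter=6 r=(8,0) succ=(0,0) retry=(0,0)
2 | t2 LOAD | counter=6 r=(8,6) succ=(0,0) retry=(0,0)
3 | t1 CAS | counter=6 r=(8,6) succ=(0,0) retry=(1,0)
4 | t2 CAS | counter=7 r=(8,6) succ=(0,1) retry=(1,0)
5 | t2 LOAD | counter=7 r=(8,7) succ=(0,1) retry=(1,0)
6 | t2 CAS | counter=8 r=(8,7) succ=(0,2) retry=(1,0)

counter=8 r=(8,7) succ=(0,2) retry=(1,0)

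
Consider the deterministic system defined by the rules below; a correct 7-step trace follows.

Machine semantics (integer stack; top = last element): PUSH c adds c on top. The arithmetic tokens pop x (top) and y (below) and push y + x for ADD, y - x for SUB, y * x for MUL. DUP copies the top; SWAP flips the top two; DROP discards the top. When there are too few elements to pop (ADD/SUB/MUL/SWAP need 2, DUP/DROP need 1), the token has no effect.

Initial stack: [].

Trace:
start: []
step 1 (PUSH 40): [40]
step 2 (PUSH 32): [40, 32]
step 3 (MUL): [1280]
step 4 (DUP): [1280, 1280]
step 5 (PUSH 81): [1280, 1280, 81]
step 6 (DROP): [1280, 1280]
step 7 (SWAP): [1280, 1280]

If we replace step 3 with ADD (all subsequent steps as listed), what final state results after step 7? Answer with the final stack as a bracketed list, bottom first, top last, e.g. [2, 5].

(re-executing from step 3 with the substitution; state before step 3: [40, 32])
step 3 (ADD): [72]
step 4 (DUP): [72, 72]
step 5 (PUSH 81): [72, 72, 81]
step 6 (DROP): [72, 72]
step 7 (SWAP): [72, 72]

[72, 72]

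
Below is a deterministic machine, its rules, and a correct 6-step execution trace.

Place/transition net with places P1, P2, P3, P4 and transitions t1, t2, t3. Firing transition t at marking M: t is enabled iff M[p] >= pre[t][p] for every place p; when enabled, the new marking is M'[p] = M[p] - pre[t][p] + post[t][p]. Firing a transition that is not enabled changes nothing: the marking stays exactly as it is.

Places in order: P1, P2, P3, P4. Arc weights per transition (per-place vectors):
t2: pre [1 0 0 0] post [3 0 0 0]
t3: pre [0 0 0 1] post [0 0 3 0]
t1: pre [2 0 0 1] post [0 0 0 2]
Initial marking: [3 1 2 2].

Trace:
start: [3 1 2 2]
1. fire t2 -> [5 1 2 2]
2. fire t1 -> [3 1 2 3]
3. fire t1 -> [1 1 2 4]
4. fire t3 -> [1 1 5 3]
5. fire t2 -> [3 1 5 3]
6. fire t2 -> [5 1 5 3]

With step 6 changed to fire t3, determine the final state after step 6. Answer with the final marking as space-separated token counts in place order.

(re-executing from step 6 with the substitution; state before step 6: [3 1 5 3])
6. fire t3 -> [3 1 8 2]

3 1 8 2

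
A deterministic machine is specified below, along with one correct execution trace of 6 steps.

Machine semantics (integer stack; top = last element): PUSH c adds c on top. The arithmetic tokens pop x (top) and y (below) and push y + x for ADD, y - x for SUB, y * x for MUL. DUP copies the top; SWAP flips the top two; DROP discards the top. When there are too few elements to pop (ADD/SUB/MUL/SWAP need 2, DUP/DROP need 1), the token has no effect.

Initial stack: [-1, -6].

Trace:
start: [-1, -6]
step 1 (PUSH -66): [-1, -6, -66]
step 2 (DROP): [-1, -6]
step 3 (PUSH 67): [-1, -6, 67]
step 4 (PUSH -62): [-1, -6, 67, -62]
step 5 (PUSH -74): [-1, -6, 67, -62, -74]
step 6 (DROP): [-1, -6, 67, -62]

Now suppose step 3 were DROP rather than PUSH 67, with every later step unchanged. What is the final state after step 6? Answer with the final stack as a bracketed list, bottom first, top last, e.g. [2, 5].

[-1, -62]

(re-executing from step 3 with the substitution; state before step 3: [-1, -6])
step 3 (DROP): [-1]
step 4 (PUSH -62): [-1, -62]
step 5 (PUSH -74): [-1, -62, -74]
step 6 (DROP): [-1, -62]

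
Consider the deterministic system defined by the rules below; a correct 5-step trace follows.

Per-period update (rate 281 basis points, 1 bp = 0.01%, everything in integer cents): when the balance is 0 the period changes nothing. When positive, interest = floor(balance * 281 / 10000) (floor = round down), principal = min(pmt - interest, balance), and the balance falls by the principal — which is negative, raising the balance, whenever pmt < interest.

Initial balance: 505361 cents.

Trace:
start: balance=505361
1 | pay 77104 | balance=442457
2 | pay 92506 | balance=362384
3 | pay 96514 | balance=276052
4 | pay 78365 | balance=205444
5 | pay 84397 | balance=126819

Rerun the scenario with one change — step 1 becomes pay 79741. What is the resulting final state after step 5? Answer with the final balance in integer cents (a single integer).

123872

(re-executing from step 1 with the substitution; state before step 1: balance=505361)
1 | pay 79741 | balance=439820
2 | pay 92506 | balance=359672
3 | pay 96514 | balance=273264
4 | pay 78365 | balance=202577
5 | pay 84397 | balance=123872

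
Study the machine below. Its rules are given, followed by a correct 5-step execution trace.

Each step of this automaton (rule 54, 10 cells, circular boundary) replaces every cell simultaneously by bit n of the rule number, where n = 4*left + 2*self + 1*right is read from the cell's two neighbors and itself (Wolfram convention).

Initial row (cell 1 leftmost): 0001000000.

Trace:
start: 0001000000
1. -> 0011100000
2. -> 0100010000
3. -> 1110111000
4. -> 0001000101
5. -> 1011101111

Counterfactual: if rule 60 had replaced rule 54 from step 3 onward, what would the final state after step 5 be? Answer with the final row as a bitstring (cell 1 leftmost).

0111111110

(re-executing steps 3..5 under rule 60; state before step 3: 0100010000)
3. -> 0110011000
4. -> 0101010100
5. -> 0111111110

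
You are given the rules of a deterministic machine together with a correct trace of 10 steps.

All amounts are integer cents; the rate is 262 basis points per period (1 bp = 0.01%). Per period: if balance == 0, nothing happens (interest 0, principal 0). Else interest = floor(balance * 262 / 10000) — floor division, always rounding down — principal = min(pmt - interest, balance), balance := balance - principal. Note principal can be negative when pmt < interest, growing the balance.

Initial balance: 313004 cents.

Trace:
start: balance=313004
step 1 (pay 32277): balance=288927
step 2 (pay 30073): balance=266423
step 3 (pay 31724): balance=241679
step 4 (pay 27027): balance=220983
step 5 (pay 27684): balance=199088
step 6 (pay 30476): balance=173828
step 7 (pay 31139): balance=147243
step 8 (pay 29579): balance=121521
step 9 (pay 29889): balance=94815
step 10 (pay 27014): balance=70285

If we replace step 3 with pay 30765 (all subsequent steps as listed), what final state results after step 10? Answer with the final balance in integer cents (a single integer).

(re-executing from step 3 with the substitution; state before step 3: balance=266423)
step 3 (pay 30765): balance=242638
step 4 (pay 27027): balance=221968
step 5 (pay 27684): balance=200099
step 6 (pay 30476): balance=174865
step 7 (pay 31139): balance=148307
step 8 (pay 29579): balance=122613
step 9 (pay 29889): balance=95936
step 10 (pay 27014): balance=71435

71435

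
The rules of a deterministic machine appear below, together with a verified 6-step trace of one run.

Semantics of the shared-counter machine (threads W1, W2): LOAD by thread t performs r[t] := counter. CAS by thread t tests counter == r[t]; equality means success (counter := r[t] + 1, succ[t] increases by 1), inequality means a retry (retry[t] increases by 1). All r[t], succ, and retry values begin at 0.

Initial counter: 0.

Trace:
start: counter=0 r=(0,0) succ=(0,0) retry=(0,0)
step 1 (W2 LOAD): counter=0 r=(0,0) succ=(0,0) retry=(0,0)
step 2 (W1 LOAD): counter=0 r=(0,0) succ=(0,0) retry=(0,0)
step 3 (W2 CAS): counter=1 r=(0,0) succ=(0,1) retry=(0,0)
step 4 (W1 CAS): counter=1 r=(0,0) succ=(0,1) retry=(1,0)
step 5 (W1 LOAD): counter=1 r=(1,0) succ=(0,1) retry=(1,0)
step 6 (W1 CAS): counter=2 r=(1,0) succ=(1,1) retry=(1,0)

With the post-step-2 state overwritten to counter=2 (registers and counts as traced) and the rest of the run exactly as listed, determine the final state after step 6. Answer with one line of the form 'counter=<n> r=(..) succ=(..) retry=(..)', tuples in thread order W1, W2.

counter=3 r=(2,0) succ=(1,0) retry=(1,1)

state after step 2 := counter=2 r=(0,0) succ=(0,0) retry=(0,0)
step 3 (W2 CAS): counter=2 r=(0,0) succ=(0,0) retry=(0,1)
step 4 (W1 CAS): counter=2 r=(0,0) succ=(0,0) retry=(1,1)
step 5 (W1 LOAD): counter=2 r=(2,0) succ=(0,0) retry=(1,1)
step 6 (W1 CAS): counter=3 r=(2,0) succ=(1,0) retry=(1,1)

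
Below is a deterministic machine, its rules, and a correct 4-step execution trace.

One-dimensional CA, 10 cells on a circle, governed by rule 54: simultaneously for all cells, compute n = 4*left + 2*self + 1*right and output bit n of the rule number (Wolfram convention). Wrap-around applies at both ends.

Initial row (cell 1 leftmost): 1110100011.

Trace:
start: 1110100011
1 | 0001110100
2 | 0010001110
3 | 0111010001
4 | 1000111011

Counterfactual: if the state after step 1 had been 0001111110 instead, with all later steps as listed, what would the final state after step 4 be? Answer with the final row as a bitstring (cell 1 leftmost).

0000100100

state after step 1 := 0001111110
2 | 0010000001
3 | 1111000011
4 | 0000100100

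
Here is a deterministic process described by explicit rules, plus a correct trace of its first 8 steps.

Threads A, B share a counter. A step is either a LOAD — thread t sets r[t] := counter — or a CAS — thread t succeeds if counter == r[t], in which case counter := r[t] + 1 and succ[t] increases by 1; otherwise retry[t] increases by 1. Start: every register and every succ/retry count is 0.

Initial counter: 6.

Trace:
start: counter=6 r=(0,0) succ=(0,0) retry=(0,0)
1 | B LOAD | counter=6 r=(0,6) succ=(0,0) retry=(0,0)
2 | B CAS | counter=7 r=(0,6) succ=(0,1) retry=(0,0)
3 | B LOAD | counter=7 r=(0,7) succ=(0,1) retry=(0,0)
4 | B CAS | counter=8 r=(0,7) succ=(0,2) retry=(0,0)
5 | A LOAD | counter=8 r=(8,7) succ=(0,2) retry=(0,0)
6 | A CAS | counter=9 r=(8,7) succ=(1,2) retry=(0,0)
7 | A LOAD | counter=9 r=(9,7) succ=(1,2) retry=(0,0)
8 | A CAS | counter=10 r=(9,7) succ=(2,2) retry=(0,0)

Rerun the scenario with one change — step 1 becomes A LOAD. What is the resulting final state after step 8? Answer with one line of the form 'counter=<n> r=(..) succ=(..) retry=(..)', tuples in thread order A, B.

(re-executing from step 1 with the substitution; state before step 1: counter=6 r=(0,0) succ=(0,0) retry=(0,0))
1 | A LOAD | counter=6 r=(6,0) succ=(0,0) retry=(0,0)
2 | B CAS | counter=6 r=(6,0) succ=(0,0) retry=(0,1)
3 | B LOAD | counter=6 r=(6,6) succ=(0,0) retry=(0,1)
4 | B CAS | counter=7 r=(6,6) succ=(0,1) retry=(0,1)
5 | A LOAD | counter=7 r=(7,6) succ=(0,1) retry=(0,1)
6 | A CAS | counter=8 r=(7,6) succ=(1,1) retry=(0,1)
7 | A LOAD | counter=8 r=(8,6) succ=(1,1) retry=(0,1)
8 | A CAS | counter=9 r=(8,6) succ=(2,1) retry=(0,1)

counter=9 r=(8,6) succ=(2,1) retry=(0,1)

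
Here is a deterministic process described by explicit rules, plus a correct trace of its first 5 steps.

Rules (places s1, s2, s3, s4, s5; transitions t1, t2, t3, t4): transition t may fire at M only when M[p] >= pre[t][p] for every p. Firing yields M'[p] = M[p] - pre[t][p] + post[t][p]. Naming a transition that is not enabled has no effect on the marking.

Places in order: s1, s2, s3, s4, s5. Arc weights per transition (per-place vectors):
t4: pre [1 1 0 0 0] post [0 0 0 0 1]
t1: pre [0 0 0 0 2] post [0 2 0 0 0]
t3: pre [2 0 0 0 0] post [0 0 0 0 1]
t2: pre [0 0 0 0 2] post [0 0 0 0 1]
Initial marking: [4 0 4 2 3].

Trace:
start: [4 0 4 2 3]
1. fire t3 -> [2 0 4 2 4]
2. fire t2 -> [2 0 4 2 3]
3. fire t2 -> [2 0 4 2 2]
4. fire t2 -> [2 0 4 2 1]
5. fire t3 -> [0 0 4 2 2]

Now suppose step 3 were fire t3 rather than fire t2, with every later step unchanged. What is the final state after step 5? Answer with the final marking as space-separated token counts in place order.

(re-executing from step 3 with the substitution; state before step 3: [2 0 4 2 3])
3. fire t3 -> [0 0 4 2 4]
4. fire t2 -> [0 0 4 2 3]
5. fire t3 -> [0 0 4 2 3]

0 0 4 2 3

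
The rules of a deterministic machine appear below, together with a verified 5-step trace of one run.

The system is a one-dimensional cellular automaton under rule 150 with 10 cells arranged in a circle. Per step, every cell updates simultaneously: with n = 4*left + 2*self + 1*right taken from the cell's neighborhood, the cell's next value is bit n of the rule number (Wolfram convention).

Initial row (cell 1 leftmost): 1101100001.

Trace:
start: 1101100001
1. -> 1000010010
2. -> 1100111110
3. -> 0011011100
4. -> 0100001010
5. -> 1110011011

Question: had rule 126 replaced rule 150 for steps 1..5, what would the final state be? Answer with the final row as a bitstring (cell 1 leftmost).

(re-executing steps 1..5 under rule 126; state before step 1: 1101100001)
1. -> 0111110011
2. -> 1100011111
3. -> 0110110000
4. -> 1111111000
5. -> 1000001101

1000001101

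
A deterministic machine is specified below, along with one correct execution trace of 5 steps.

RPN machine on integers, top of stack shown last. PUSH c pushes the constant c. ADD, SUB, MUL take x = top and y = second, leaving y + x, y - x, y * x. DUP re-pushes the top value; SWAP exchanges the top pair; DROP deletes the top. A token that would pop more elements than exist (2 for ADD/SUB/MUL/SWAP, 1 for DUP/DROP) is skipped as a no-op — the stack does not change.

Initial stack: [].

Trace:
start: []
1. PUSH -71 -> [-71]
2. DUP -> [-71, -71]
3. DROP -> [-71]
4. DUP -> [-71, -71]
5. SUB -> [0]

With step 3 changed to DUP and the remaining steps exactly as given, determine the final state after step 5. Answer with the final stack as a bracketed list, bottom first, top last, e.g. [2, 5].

(re-executing from step 3 with the substitution; state before step 3: [-71, -71])
3. DUP -> [-71, -71, -71]
4. DUP -> [-71, -71, -71, -71]
5. SUB -> [-71, -71, 0]

[-71, -71, 0]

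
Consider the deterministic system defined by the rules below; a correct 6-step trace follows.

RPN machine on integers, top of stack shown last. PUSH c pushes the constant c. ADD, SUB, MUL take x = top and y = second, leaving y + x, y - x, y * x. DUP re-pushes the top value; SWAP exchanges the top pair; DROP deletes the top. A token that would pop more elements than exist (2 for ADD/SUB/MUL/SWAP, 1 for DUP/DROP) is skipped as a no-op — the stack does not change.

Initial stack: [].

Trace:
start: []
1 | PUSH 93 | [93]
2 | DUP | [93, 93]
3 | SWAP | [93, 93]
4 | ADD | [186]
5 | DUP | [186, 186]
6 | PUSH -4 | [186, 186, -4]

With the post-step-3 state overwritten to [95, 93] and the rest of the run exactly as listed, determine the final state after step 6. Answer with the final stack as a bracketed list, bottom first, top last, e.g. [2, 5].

state after step 3 := [95, 93]
4 | ADD | [188]
5 | DUP | [188, 188]
6 | PUSH -4 | [188, 188, -4]

[188, 188, -4]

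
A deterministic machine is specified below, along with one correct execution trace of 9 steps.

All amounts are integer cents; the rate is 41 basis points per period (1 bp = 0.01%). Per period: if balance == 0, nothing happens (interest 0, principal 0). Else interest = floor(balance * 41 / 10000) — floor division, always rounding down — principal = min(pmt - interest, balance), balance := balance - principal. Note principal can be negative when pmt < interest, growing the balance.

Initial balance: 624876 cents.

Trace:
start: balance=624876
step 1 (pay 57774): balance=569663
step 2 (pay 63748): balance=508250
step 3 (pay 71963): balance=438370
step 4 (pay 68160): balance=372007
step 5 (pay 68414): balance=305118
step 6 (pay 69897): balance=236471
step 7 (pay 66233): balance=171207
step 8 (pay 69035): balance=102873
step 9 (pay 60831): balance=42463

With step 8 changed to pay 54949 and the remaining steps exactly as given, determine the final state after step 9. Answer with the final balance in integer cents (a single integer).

(re-executing from step 8 with the substitution; state before step 8: balance=171207)
step 8 (pay 54949): balance=116959
step 9 (pay 60831): balance=56607

56607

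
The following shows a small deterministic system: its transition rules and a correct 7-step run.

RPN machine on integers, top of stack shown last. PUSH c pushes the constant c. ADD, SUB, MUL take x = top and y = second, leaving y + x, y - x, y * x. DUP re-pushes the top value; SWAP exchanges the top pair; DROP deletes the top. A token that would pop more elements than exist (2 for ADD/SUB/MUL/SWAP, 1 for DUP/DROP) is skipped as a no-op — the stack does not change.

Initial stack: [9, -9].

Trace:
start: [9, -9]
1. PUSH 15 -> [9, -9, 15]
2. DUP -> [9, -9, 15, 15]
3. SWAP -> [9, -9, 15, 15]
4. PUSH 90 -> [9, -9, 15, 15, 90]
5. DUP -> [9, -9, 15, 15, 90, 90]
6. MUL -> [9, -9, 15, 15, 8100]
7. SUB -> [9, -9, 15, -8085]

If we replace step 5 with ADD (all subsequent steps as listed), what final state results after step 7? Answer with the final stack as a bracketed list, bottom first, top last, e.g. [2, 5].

[9, -1584]

(re-executing from step 5 with the substitution; state before step 5: [9, -9, 15, 15, 90])
5. ADD -> [9, -9, 15, 105]
6. MUL -> [9, -9, 1575]
7. SUB -> [9, -1584]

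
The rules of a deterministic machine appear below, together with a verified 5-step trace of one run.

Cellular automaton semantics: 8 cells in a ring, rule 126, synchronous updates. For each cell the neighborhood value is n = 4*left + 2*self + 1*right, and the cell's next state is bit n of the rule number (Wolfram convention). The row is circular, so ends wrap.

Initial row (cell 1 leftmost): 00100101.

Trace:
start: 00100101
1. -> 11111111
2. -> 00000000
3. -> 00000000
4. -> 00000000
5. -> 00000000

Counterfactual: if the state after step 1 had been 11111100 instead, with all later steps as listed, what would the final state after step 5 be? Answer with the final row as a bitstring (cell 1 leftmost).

state after step 1 := 11111100
2. -> 10000111
3. -> 11001100
4. -> 11111111
5. -> 00000000

00000000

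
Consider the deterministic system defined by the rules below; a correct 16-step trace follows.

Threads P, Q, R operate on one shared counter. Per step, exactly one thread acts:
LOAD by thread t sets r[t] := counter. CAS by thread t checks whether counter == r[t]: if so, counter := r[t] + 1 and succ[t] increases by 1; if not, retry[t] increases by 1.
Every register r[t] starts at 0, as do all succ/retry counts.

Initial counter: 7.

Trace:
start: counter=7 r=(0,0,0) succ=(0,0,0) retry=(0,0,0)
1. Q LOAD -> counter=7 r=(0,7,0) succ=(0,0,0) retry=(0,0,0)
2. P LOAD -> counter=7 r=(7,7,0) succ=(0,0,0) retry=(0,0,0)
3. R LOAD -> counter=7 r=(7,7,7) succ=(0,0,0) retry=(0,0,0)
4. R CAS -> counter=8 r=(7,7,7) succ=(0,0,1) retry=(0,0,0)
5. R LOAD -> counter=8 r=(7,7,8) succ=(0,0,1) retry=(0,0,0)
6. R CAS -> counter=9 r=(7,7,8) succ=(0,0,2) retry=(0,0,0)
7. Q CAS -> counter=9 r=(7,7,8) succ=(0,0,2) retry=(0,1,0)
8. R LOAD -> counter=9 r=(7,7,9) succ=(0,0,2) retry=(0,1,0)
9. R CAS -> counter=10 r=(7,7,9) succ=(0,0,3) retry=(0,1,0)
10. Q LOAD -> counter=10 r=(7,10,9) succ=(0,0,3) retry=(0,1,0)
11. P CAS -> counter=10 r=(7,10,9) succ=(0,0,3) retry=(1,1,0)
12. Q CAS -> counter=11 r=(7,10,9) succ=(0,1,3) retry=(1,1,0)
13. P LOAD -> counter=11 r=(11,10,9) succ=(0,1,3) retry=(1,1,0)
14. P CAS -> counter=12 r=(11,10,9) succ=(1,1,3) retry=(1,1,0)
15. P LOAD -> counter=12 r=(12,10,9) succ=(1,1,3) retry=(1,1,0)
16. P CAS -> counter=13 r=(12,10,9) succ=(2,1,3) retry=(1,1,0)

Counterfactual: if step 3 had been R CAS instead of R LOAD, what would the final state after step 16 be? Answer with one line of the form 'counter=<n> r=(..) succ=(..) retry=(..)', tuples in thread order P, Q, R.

counter=12 r=(11,9,8) succ=(2,1,2) retry=(1,1,2)

(re-executing from step 3 with the substitution; state before step 3: counter=7 r=(7,7,0) succ=(0,0,0) retry=(0,0,0))
3. R CAS -> counter=7 r=(7,7,0) succ=(0,0,0) retry=(0,0,1)
4. R CAS -> counter=7 r=(7,7,0) succ=(0,0,0) retry=(0,0,2)
5. R LOAD -> counter=7 r=(7,7,7) succ=(0,0,0) retry=(0,0,2)
6. R CAS -> counter=8 r=(7,7,7) succ=(0,0,1) retry=(0,0,2)
7. Q CAS -> counter=8 r=(7,7,7) succ=(0,0,1) retry=(0,1,2)
8. R LOAD -> counter=8 r=(7,7,8) succ=(0,0,1) retry=(0,1,2)
9. R CAS -> counter=9 r=(7,7,8) succ=(0,0,2) retry=(0,1,2)
10. Q LOAD -> counter=9 r=(7,9,8) succ=(0,0,2) retry=(0,1,2)
11. P CAS -> counter=9 r=(7,9,8) succ=(0,0,2) retry=(1,1,2)
12. Q CAS -> counter=10 r=(7,9,8) succ=(0,1,2) retry=(1,1,2)
13. P LOAD -> counter=10 r=(10,9,8) succ=(0,1,2) retry=(1,1,2)
14. P CAS -> counter=11 r=(10,9,8) succ=(1,1,2) retry=(1,1,2)
15. P LOAD -> counter=11 r=(11,9,8) succ=(1,1,2) retry=(1,1,2)
16. P CAS -> counter=12 r=(11,9,8) succ=(2,1,2) retry=(1,1,2)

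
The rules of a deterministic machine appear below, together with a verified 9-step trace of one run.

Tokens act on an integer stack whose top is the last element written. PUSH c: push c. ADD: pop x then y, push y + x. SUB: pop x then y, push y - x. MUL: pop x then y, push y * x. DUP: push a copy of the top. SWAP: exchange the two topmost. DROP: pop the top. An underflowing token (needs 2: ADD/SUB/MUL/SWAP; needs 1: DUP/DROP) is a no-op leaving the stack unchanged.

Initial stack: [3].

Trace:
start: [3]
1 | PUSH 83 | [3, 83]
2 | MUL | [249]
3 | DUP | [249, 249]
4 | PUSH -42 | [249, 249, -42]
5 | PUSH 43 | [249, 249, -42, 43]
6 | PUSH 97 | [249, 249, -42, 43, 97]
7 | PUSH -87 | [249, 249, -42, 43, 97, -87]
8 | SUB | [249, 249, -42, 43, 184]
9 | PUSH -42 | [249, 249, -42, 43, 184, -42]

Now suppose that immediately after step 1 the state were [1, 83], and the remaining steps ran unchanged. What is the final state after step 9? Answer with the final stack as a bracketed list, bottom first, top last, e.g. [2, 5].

state after step 1 := [1, 83]
2 | MUL | [83]
3 | DUP | [83, 83]
4 | PUSH -42 | [83, 83, -42]
5 | PUSH 43 | [83, 83, -42, 43]
6 | PUSH 97 | [83, 83, -42, 43, 97]
7 | PUSH -87 | [83, 83, -42, 43, 97, -87]
8 | SUB | [83, 83, -42, 43, 184]
9 | PUSH -42 | [83, 83, -42, 43, 184, -42]

[83, 83, -42, 43, 184, -42]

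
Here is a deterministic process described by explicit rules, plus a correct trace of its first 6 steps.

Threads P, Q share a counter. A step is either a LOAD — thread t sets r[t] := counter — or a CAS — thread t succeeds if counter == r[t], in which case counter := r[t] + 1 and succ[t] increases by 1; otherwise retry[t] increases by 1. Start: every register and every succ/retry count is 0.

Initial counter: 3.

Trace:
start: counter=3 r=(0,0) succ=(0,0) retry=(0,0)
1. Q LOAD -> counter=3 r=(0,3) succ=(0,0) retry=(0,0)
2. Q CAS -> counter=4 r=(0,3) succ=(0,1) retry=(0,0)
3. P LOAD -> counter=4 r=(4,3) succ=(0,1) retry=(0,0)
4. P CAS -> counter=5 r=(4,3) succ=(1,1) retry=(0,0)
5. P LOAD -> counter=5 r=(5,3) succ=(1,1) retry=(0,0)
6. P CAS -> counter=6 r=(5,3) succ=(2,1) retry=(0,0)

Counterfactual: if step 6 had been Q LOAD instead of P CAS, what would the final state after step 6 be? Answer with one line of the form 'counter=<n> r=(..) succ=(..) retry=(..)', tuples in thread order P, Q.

(re-executing from step 6 with the substitution; state before step 6: counter=5 r=(5,3) succ=(1,1) retry=(0,0))
6. Q LOAD -> counter=5 r=(5,5) succ=(1,1) retry=(0,0)

counter=5 r=(5,5) succ=(1,1) retry=(0,0)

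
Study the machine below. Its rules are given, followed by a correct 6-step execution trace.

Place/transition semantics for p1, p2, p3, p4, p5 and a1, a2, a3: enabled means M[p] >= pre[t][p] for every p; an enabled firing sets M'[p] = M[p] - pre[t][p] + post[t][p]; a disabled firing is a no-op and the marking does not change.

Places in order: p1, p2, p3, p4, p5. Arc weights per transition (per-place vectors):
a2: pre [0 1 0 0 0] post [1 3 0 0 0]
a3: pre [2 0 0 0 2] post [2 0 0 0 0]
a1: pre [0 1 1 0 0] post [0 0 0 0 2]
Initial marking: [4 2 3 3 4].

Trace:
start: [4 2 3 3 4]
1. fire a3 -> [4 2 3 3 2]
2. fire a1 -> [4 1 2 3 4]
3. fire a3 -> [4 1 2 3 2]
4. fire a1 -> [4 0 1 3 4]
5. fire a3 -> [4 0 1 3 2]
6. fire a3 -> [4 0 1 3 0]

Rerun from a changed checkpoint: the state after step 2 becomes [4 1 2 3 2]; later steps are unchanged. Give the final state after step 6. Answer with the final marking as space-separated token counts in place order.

4 0 1 3 0

state after step 2 := [4 1 2 3 2]
3. fire a3 -> [4 1 2 3 0]
4. fire a1 -> [4 0 1 3 2]
5. fire a3 -> [4 0 1 3 0]
6. fire a3 -> [4 0 1 3 0]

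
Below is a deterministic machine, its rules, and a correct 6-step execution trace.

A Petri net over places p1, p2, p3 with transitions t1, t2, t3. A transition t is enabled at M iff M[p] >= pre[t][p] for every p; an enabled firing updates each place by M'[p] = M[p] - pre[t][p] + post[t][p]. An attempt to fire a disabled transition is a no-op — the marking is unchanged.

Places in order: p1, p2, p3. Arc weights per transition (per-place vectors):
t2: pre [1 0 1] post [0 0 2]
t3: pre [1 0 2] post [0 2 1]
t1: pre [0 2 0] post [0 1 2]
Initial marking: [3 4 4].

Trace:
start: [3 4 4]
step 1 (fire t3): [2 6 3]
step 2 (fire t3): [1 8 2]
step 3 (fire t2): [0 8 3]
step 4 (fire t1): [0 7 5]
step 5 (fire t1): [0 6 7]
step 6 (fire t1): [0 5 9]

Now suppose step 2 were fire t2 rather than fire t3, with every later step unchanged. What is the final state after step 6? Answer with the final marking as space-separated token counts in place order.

0 3 11

(re-executing from step 2 with the substitution; state before step 2: [2 6 3])
step 2 (fire t2): [1 6 4]
step 3 (fire t2): [0 6 5]
step 4 (fire t1): [0 5 7]
step 5 (fire t1): [0 4 9]
step 6 (fire t1): [0 3 11]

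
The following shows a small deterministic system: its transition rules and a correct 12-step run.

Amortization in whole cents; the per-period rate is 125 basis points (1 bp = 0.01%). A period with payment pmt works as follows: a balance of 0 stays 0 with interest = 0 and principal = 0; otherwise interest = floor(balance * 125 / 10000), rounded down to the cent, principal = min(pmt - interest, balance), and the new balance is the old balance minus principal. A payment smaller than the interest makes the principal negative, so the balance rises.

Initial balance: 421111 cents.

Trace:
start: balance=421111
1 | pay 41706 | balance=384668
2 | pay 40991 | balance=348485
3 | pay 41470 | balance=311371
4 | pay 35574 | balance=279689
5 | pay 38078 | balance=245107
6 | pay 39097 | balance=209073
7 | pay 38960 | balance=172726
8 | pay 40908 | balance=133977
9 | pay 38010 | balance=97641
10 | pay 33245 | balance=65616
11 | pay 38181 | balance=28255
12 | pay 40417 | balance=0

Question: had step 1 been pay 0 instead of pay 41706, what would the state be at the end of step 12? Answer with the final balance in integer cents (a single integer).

(re-executing from step 1 with the substitution; state before step 1: balance=421111)
1 | pay 0 | balance=426374
2 | pay 40991 | balance=390712
3 | pay 41470 | balance=354125
4 | pay 35574 | balance=322977
5 | pay 38078 | balance=288936
6 | pay 39097 | balance=253450
7 | pay 38960 | balance=217658
8 | pay 40908 | balance=179470
9 | pay 38010 | balance=143703
10 | pay 33245 | balance=112254
11 | pay 38181 | balance=75476
12 | pay 40417 | balance=36002

36002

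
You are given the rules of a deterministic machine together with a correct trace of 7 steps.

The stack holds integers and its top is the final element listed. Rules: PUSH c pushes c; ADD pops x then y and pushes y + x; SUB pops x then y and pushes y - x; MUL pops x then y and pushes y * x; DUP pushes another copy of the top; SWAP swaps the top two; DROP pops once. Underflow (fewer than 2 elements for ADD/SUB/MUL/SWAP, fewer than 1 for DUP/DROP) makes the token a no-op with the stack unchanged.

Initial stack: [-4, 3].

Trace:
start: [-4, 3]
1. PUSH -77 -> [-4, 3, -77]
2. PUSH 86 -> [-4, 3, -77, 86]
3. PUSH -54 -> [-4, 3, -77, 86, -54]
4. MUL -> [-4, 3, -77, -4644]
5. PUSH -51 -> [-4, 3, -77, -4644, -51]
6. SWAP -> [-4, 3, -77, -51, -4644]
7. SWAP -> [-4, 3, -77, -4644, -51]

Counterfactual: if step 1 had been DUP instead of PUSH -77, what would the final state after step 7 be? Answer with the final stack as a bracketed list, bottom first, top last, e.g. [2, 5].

(re-executing from step 1 with the substitution; state before step 1: [-4, 3])
1. DUP -> [-4, 3, 3]
2. PUSH 86 -> [-4, 3, 3, 86]
3. PUSH -54 -> [-4, 3, 3, 86, -54]
4. MUL -> [-4, 3, 3, -4644]
5. PUSH -51 -> [-4, 3, 3, -4644, -51]
6. SWAP -> [-4, 3, 3, -51, -4644]
7. SWAP -> [-4, 3, 3, -4644, -51]

[-4, 3, 3, -4644, -51]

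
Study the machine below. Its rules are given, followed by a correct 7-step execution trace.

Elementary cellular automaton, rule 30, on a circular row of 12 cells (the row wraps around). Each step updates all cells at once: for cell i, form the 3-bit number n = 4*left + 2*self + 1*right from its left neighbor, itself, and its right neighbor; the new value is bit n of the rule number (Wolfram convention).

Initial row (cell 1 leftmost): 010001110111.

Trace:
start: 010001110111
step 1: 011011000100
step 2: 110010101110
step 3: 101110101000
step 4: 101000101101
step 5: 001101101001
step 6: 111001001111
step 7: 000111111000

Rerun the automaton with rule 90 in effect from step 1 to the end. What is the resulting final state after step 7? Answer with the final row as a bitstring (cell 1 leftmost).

111111100001

(re-executing steps 1..7 under rule 90; state before step 1: 010001110111)
step 1: 001011010101
step 2: 110011000000
step 3: 111111100001
step 4: 000000110011
step 5: 100001111111
step 6: 110011000000
step 7: 111111100001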